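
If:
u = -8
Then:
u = -8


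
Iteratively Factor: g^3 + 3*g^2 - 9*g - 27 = (g + 3)*(g^2 - 9) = (g + 3)^2*(g - 3)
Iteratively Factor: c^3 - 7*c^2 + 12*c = (c - 3)*(c^2 - 4*c) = c*(c - 3)*(c - 4)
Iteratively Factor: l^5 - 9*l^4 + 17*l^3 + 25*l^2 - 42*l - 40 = (l - 4)*(l^4 - 5*l^3 - 3*l^2 + 13*l + 10) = (l - 5)*(l - 4)*(l^3 - 3*l - 2) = (l - 5)*(l - 4)*(l + 1)*(l^2 - l - 2) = (l - 5)*(l - 4)*(l + 1)^2*(l - 2)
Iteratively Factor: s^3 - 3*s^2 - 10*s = (s)*(s^2 - 3*s - 10) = s*(s + 2)*(s - 5)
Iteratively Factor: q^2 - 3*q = (q)*(q - 3)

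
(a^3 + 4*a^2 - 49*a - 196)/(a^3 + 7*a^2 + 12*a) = (a^2 - 49)/(a*(a + 3))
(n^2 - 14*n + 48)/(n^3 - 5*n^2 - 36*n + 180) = (n - 8)/(n^2 + n - 30)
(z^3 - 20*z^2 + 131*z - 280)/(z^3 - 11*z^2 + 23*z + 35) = (z - 8)/(z + 1)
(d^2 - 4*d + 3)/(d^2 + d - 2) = (d - 3)/(d + 2)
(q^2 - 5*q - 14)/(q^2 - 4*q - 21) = (q + 2)/(q + 3)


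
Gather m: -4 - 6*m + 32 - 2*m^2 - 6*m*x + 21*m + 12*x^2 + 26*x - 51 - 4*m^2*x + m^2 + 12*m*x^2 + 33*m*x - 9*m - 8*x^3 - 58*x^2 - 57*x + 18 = m^2*(-4*x - 1) + m*(12*x^2 + 27*x + 6) - 8*x^3 - 46*x^2 - 31*x - 5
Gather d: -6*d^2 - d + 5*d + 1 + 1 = -6*d^2 + 4*d + 2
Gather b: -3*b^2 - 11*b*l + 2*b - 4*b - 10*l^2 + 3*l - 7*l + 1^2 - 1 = -3*b^2 + b*(-11*l - 2) - 10*l^2 - 4*l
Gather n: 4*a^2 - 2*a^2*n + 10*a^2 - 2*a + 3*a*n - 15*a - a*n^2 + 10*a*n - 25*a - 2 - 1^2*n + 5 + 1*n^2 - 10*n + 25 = 14*a^2 - 42*a + n^2*(1 - a) + n*(-2*a^2 + 13*a - 11) + 28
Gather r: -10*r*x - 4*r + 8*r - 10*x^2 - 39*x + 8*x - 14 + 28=r*(4 - 10*x) - 10*x^2 - 31*x + 14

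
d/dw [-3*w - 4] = -3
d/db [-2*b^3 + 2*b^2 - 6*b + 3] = -6*b^2 + 4*b - 6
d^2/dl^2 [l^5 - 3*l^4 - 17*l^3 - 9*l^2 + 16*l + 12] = 20*l^3 - 36*l^2 - 102*l - 18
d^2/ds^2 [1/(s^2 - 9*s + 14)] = 2*(-s^2 + 9*s + (2*s - 9)^2 - 14)/(s^2 - 9*s + 14)^3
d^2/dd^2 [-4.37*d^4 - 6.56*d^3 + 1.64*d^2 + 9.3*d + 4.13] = -52.44*d^2 - 39.36*d + 3.28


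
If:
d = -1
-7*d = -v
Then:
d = -1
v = -7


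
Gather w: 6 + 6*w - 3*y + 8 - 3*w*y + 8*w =w*(14 - 3*y) - 3*y + 14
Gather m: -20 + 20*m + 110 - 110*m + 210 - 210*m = 300 - 300*m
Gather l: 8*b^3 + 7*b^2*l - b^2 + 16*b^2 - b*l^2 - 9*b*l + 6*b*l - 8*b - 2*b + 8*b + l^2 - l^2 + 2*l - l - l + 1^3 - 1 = 8*b^3 + 15*b^2 - b*l^2 - 2*b + l*(7*b^2 - 3*b)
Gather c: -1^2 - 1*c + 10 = 9 - c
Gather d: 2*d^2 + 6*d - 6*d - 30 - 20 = 2*d^2 - 50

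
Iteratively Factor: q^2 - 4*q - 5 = (q - 5)*(q + 1)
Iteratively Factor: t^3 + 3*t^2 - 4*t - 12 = (t + 3)*(t^2 - 4) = (t + 2)*(t + 3)*(t - 2)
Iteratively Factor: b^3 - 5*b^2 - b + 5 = (b - 1)*(b^2 - 4*b - 5) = (b - 5)*(b - 1)*(b + 1)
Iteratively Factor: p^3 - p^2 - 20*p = (p)*(p^2 - p - 20) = p*(p - 5)*(p + 4)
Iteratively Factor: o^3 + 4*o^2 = (o + 4)*(o^2) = o*(o + 4)*(o)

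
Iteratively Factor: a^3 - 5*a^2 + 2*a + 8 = (a - 2)*(a^2 - 3*a - 4) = (a - 4)*(a - 2)*(a + 1)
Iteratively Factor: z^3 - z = (z - 1)*(z^2 + z) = (z - 1)*(z + 1)*(z)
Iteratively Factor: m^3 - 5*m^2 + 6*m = (m - 3)*(m^2 - 2*m) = m*(m - 3)*(m - 2)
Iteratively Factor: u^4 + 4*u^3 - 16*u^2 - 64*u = (u + 4)*(u^3 - 16*u) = (u + 4)^2*(u^2 - 4*u) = u*(u + 4)^2*(u - 4)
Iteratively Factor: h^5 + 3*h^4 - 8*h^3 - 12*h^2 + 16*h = (h - 2)*(h^4 + 5*h^3 + 2*h^2 - 8*h) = (h - 2)*(h - 1)*(h^3 + 6*h^2 + 8*h) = (h - 2)*(h - 1)*(h + 2)*(h^2 + 4*h) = (h - 2)*(h - 1)*(h + 2)*(h + 4)*(h)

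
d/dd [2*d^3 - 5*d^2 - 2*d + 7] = 6*d^2 - 10*d - 2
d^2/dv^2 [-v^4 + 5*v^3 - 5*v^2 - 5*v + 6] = -12*v^2 + 30*v - 10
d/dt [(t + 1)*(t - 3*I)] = 2*t + 1 - 3*I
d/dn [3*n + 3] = 3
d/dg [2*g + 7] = 2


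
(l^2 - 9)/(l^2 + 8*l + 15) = (l - 3)/(l + 5)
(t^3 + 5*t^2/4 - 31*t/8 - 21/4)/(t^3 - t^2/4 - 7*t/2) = (t + 3/2)/t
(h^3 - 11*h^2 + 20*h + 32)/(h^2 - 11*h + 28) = (h^2 - 7*h - 8)/(h - 7)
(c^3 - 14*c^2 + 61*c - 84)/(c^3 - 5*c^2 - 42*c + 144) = (c^2 - 11*c + 28)/(c^2 - 2*c - 48)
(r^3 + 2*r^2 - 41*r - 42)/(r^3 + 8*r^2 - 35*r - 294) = (r + 1)/(r + 7)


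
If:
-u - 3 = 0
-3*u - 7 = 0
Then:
No Solution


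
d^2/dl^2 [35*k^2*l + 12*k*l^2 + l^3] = 24*k + 6*l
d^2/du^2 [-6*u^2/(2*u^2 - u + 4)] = 24*(-u^3 + 12*u^2 - 8)/(8*u^6 - 12*u^5 + 54*u^4 - 49*u^3 + 108*u^2 - 48*u + 64)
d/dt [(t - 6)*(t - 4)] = 2*t - 10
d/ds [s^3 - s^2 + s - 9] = 3*s^2 - 2*s + 1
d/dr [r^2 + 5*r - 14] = 2*r + 5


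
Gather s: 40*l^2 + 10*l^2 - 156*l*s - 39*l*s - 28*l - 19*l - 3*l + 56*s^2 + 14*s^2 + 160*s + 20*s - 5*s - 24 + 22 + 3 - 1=50*l^2 - 50*l + 70*s^2 + s*(175 - 195*l)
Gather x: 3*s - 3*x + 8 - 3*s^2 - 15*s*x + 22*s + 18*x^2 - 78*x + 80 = -3*s^2 + 25*s + 18*x^2 + x*(-15*s - 81) + 88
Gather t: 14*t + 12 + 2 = 14*t + 14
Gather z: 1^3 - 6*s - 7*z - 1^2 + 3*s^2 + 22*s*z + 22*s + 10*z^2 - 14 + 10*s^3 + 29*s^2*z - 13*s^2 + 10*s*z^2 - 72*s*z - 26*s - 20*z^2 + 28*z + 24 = 10*s^3 - 10*s^2 - 10*s + z^2*(10*s - 10) + z*(29*s^2 - 50*s + 21) + 10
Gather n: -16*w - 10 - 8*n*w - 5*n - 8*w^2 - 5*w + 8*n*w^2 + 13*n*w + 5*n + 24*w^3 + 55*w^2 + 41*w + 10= n*(8*w^2 + 5*w) + 24*w^3 + 47*w^2 + 20*w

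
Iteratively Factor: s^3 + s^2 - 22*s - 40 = (s + 2)*(s^2 - s - 20) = (s + 2)*(s + 4)*(s - 5)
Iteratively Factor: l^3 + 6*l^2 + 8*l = (l + 2)*(l^2 + 4*l) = l*(l + 2)*(l + 4)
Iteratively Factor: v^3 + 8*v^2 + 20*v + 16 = (v + 2)*(v^2 + 6*v + 8) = (v + 2)*(v + 4)*(v + 2)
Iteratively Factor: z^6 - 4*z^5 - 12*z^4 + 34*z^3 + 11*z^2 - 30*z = (z - 1)*(z^5 - 3*z^4 - 15*z^3 + 19*z^2 + 30*z) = z*(z - 1)*(z^4 - 3*z^3 - 15*z^2 + 19*z + 30) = z*(z - 1)*(z + 3)*(z^3 - 6*z^2 + 3*z + 10) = z*(z - 2)*(z - 1)*(z + 3)*(z^2 - 4*z - 5) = z*(z - 5)*(z - 2)*(z - 1)*(z + 3)*(z + 1)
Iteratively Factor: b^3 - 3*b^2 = (b)*(b^2 - 3*b) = b^2*(b - 3)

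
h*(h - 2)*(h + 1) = h^3 - h^2 - 2*h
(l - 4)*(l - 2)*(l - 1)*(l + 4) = l^4 - 3*l^3 - 14*l^2 + 48*l - 32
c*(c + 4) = c^2 + 4*c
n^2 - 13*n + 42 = (n - 7)*(n - 6)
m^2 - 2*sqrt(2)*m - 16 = (m - 4*sqrt(2))*(m + 2*sqrt(2))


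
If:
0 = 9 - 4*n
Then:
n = 9/4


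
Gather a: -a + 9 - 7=2 - a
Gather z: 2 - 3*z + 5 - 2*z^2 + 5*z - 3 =-2*z^2 + 2*z + 4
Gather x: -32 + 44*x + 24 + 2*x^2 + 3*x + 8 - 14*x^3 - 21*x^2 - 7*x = -14*x^3 - 19*x^2 + 40*x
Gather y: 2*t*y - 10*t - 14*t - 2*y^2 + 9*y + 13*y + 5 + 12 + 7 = -24*t - 2*y^2 + y*(2*t + 22) + 24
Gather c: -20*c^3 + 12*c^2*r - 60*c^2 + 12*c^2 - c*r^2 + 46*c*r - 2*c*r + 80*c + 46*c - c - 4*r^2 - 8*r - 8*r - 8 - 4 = -20*c^3 + c^2*(12*r - 48) + c*(-r^2 + 44*r + 125) - 4*r^2 - 16*r - 12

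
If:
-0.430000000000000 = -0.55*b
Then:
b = 0.78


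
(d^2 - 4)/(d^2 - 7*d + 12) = (d^2 - 4)/(d^2 - 7*d + 12)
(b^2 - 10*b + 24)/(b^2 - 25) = (b^2 - 10*b + 24)/(b^2 - 25)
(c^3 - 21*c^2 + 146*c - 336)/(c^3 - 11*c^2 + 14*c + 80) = (c^2 - 13*c + 42)/(c^2 - 3*c - 10)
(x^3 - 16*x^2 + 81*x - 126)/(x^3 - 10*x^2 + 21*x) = (x - 6)/x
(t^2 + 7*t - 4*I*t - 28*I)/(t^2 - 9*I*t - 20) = (t + 7)/(t - 5*I)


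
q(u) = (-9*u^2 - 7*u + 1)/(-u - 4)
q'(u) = (-18*u - 7)/(-u - 4) + (-9*u^2 - 7*u + 1)/(-u - 4)^2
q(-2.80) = 41.63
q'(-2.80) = -70.86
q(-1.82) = 7.37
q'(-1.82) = -15.20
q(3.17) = 15.57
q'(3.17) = 6.76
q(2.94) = 14.03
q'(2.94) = 6.61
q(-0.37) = -0.65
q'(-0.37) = 0.27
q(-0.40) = -0.66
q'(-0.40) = 0.13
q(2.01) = 8.22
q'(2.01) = 5.82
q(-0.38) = -0.65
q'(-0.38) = 0.22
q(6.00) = 36.50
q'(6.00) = 7.85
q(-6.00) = -140.50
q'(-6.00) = -19.75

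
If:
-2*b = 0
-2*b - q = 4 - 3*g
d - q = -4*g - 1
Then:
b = 0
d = -q/3 - 19/3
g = q/3 + 4/3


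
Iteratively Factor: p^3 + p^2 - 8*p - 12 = (p + 2)*(p^2 - p - 6) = (p - 3)*(p + 2)*(p + 2)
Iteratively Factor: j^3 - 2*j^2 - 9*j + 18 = (j - 2)*(j^2 - 9) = (j - 3)*(j - 2)*(j + 3)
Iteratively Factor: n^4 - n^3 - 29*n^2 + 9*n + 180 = (n - 3)*(n^3 + 2*n^2 - 23*n - 60) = (n - 3)*(n + 4)*(n^2 - 2*n - 15) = (n - 5)*(n - 3)*(n + 4)*(n + 3)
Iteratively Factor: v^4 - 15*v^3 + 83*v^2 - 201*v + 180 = (v - 4)*(v^3 - 11*v^2 + 39*v - 45) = (v - 4)*(v - 3)*(v^2 - 8*v + 15) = (v - 4)*(v - 3)^2*(v - 5)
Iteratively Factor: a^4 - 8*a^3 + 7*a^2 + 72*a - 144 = (a + 3)*(a^3 - 11*a^2 + 40*a - 48) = (a - 4)*(a + 3)*(a^2 - 7*a + 12) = (a - 4)^2*(a + 3)*(a - 3)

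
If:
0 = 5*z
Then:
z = 0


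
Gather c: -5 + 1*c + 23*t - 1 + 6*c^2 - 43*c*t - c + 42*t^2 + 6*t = 6*c^2 - 43*c*t + 42*t^2 + 29*t - 6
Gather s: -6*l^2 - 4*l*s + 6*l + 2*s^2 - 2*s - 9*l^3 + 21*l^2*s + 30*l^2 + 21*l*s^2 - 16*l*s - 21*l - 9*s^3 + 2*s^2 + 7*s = -9*l^3 + 24*l^2 - 15*l - 9*s^3 + s^2*(21*l + 4) + s*(21*l^2 - 20*l + 5)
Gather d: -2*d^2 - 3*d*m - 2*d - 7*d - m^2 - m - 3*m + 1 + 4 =-2*d^2 + d*(-3*m - 9) - m^2 - 4*m + 5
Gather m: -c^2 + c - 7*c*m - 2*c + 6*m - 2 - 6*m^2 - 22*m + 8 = -c^2 - c - 6*m^2 + m*(-7*c - 16) + 6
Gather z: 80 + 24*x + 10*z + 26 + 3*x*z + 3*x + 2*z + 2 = 27*x + z*(3*x + 12) + 108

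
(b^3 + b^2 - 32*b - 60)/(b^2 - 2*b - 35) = (b^2 - 4*b - 12)/(b - 7)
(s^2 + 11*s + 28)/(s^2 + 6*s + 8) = (s + 7)/(s + 2)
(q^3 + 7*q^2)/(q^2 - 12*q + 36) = q^2*(q + 7)/(q^2 - 12*q + 36)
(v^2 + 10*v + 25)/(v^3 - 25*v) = (v + 5)/(v*(v - 5))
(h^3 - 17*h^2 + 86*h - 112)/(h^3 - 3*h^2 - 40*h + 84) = (h - 8)/(h + 6)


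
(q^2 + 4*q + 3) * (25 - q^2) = -q^4 - 4*q^3 + 22*q^2 + 100*q + 75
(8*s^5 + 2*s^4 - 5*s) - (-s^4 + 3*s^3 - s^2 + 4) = 8*s^5 + 3*s^4 - 3*s^3 + s^2 - 5*s - 4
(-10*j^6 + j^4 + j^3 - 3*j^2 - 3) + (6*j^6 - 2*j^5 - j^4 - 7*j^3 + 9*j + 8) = -4*j^6 - 2*j^5 - 6*j^3 - 3*j^2 + 9*j + 5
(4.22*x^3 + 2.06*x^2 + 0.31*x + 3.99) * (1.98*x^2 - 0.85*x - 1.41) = 8.3556*x^5 + 0.4918*x^4 - 7.0874*x^3 + 4.7321*x^2 - 3.8286*x - 5.6259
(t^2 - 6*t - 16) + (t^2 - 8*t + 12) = 2*t^2 - 14*t - 4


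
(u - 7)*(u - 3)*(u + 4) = u^3 - 6*u^2 - 19*u + 84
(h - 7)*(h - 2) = h^2 - 9*h + 14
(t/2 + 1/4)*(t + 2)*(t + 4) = t^3/2 + 13*t^2/4 + 11*t/2 + 2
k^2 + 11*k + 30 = (k + 5)*(k + 6)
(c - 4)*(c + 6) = c^2 + 2*c - 24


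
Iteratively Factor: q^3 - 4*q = (q)*(q^2 - 4) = q*(q + 2)*(q - 2)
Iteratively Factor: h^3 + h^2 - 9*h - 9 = (h - 3)*(h^2 + 4*h + 3) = (h - 3)*(h + 3)*(h + 1)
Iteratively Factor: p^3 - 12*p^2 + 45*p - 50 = (p - 5)*(p^2 - 7*p + 10) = (p - 5)*(p - 2)*(p - 5)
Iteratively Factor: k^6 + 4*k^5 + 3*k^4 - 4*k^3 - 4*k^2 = (k)*(k^5 + 4*k^4 + 3*k^3 - 4*k^2 - 4*k) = k*(k + 2)*(k^4 + 2*k^3 - k^2 - 2*k) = k*(k - 1)*(k + 2)*(k^3 + 3*k^2 + 2*k) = k*(k - 1)*(k + 1)*(k + 2)*(k^2 + 2*k) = k*(k - 1)*(k + 1)*(k + 2)^2*(k)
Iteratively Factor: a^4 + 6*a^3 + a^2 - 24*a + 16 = (a + 4)*(a^3 + 2*a^2 - 7*a + 4) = (a - 1)*(a + 4)*(a^2 + 3*a - 4) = (a - 1)^2*(a + 4)*(a + 4)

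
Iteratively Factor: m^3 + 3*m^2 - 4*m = (m - 1)*(m^2 + 4*m) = (m - 1)*(m + 4)*(m)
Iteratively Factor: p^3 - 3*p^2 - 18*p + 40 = (p - 2)*(p^2 - p - 20) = (p - 2)*(p + 4)*(p - 5)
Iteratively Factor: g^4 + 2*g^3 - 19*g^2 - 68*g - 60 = (g + 2)*(g^3 - 19*g - 30) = (g + 2)*(g + 3)*(g^2 - 3*g - 10) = (g - 5)*(g + 2)*(g + 3)*(g + 2)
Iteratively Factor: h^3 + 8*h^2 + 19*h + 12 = (h + 1)*(h^2 + 7*h + 12) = (h + 1)*(h + 4)*(h + 3)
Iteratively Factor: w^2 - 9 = (w - 3)*(w + 3)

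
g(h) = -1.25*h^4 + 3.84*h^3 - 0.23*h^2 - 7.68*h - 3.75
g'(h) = -5.0*h^3 + 11.52*h^2 - 0.46*h - 7.68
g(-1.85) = -29.28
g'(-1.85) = 64.26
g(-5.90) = -2269.77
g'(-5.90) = 1422.94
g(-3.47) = -321.54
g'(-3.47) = 341.54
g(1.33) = -9.25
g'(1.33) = 0.32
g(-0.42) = -0.89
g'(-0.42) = -5.08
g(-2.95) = -176.34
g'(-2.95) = 222.29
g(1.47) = -9.18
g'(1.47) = 0.65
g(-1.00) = -1.39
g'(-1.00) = 9.30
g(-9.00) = -10953.87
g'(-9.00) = 4574.58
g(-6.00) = -2415.39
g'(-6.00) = 1489.80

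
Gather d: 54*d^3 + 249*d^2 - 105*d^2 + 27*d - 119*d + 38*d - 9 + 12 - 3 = 54*d^3 + 144*d^2 - 54*d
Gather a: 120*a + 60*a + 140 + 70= 180*a + 210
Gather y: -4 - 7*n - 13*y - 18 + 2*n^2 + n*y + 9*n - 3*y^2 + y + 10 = 2*n^2 + 2*n - 3*y^2 + y*(n - 12) - 12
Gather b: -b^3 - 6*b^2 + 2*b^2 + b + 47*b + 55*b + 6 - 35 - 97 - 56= -b^3 - 4*b^2 + 103*b - 182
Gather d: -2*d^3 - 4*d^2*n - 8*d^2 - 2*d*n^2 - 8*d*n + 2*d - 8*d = -2*d^3 + d^2*(-4*n - 8) + d*(-2*n^2 - 8*n - 6)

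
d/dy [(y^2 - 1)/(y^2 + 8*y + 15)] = 8*(y^2 + 4*y + 1)/(y^4 + 16*y^3 + 94*y^2 + 240*y + 225)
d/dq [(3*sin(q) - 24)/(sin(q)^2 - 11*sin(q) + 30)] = 3*(16*sin(q) + cos(q)^2 - 59)*cos(q)/(sin(q)^2 - 11*sin(q) + 30)^2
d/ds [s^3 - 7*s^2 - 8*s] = 3*s^2 - 14*s - 8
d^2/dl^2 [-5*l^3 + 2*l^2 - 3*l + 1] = 4 - 30*l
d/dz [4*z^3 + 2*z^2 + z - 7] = 12*z^2 + 4*z + 1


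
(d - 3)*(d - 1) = d^2 - 4*d + 3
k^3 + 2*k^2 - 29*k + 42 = (k - 3)*(k - 2)*(k + 7)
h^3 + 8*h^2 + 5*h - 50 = (h - 2)*(h + 5)^2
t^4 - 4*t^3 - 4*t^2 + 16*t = t*(t - 4)*(t - 2)*(t + 2)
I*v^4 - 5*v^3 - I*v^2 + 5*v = v*(v - 1)*(v + 5*I)*(I*v + I)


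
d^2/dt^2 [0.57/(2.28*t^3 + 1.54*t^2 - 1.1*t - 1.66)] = (-(7.7976*t + 1.7556)*(2.28*t^3 + 1.54*t^2 - 1.1*t - 1.66) + 0.57*(6.84*t^2 + 3.08*t - 1.1)*(13.68*t^2 + 6.16*t - 2.2))/(2.28*t^3 + 1.54*t^2 - 1.1*t - 1.66)^3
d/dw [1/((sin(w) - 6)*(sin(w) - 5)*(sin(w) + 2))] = (-3*sin(w)^2 + 18*sin(w) - 8)*cos(w)/((sin(w) - 6)^2*(sin(w) - 5)^2*(sin(w) + 2)^2)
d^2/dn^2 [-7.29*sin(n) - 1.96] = 7.29*sin(n)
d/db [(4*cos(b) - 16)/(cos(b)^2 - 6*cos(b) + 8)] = 4*sin(b)/(cos(b) - 2)^2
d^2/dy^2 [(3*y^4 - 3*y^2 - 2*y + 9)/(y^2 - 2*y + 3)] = 2*(3*y^6 - 18*y^5 + 63*y^4 - 152*y^3 + 216*y^2 - 36*y - 30)/(y^6 - 6*y^5 + 21*y^4 - 44*y^3 + 63*y^2 - 54*y + 27)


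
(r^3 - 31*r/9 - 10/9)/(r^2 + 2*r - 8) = (r^2 + 2*r + 5/9)/(r + 4)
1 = 1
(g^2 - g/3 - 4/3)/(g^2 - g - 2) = (g - 4/3)/(g - 2)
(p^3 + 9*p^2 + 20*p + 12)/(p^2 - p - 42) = (p^2 + 3*p + 2)/(p - 7)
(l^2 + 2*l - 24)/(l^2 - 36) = (l - 4)/(l - 6)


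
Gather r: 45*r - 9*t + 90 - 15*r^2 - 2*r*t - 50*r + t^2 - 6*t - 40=-15*r^2 + r*(-2*t - 5) + t^2 - 15*t + 50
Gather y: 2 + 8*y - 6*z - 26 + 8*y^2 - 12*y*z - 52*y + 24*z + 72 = 8*y^2 + y*(-12*z - 44) + 18*z + 48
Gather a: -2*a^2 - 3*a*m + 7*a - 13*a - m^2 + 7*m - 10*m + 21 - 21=-2*a^2 + a*(-3*m - 6) - m^2 - 3*m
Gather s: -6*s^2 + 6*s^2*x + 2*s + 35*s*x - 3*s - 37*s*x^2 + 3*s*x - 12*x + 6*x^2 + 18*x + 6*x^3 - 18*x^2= s^2*(6*x - 6) + s*(-37*x^2 + 38*x - 1) + 6*x^3 - 12*x^2 + 6*x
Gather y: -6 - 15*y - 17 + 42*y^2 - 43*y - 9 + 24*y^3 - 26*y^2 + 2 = 24*y^3 + 16*y^2 - 58*y - 30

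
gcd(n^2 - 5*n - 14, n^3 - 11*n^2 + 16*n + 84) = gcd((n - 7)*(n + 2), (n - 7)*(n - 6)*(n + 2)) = n^2 - 5*n - 14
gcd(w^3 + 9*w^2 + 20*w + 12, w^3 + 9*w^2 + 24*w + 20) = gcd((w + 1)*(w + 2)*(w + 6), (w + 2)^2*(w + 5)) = w + 2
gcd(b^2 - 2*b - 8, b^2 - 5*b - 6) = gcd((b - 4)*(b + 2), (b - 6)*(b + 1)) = 1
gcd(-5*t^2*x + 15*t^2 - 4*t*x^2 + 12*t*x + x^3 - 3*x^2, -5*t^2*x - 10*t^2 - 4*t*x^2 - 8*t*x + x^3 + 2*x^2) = -5*t^2 - 4*t*x + x^2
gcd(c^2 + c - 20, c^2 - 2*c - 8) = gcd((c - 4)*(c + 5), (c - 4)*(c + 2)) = c - 4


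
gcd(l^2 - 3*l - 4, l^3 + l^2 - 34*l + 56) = l - 4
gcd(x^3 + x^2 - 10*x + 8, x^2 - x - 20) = x + 4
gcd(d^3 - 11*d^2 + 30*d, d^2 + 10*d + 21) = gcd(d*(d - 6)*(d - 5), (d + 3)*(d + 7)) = 1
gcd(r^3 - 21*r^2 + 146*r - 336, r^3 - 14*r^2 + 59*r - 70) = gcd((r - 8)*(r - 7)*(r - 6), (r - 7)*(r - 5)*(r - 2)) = r - 7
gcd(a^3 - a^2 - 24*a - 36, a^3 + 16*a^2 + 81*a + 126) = a + 3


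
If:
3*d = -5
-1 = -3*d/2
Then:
No Solution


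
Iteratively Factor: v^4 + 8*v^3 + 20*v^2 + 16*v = (v + 2)*(v^3 + 6*v^2 + 8*v) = (v + 2)*(v + 4)*(v^2 + 2*v) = (v + 2)^2*(v + 4)*(v)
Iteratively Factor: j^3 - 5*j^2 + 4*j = (j)*(j^2 - 5*j + 4) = j*(j - 1)*(j - 4)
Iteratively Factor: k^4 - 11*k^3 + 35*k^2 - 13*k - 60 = (k - 3)*(k^3 - 8*k^2 + 11*k + 20) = (k - 4)*(k - 3)*(k^2 - 4*k - 5) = (k - 4)*(k - 3)*(k + 1)*(k - 5)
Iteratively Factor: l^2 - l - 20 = (l + 4)*(l - 5)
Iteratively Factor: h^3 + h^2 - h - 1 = (h + 1)*(h^2 - 1) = (h - 1)*(h + 1)*(h + 1)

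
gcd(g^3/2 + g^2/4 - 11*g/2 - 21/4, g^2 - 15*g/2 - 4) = 1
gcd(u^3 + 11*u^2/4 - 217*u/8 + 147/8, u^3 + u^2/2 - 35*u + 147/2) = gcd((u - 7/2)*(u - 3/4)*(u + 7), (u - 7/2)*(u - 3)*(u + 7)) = u^2 + 7*u/2 - 49/2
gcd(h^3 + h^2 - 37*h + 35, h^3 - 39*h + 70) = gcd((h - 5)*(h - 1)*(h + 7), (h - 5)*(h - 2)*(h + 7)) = h^2 + 2*h - 35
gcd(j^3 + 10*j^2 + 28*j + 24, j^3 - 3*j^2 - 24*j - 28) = j^2 + 4*j + 4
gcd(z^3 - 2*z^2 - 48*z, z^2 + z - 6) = 1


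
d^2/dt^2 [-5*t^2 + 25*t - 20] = -10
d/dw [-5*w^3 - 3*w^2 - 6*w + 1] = -15*w^2 - 6*w - 6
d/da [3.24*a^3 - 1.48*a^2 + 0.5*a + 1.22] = 9.72*a^2 - 2.96*a + 0.5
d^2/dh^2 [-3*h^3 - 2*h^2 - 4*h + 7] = -18*h - 4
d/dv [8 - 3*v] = -3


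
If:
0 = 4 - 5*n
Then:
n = 4/5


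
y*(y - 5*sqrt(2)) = y^2 - 5*sqrt(2)*y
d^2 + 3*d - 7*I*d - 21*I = (d + 3)*(d - 7*I)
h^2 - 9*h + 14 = (h - 7)*(h - 2)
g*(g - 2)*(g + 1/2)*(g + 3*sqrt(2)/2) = g^4 - 3*g^3/2 + 3*sqrt(2)*g^3/2 - 9*sqrt(2)*g^2/4 - g^2 - 3*sqrt(2)*g/2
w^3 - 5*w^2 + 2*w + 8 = (w - 4)*(w - 2)*(w + 1)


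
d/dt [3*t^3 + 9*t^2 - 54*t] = 9*t^2 + 18*t - 54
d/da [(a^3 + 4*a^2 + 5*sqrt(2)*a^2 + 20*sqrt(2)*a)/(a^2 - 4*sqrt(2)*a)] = (a^2 - 8*sqrt(2)*a - 36*sqrt(2) - 40)/(a^2 - 8*sqrt(2)*a + 32)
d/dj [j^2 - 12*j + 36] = 2*j - 12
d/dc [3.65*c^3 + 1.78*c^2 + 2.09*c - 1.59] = 10.95*c^2 + 3.56*c + 2.09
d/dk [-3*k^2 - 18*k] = -6*k - 18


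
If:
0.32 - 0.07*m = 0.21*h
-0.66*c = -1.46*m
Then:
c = 2.21212121212121*m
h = 1.52380952380952 - 0.333333333333333*m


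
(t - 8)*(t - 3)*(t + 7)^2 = t^4 + 3*t^3 - 81*t^2 - 203*t + 1176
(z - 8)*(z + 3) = z^2 - 5*z - 24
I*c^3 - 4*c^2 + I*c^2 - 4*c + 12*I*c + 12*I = (c - 2*I)*(c + 6*I)*(I*c + I)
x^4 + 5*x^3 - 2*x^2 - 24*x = x*(x - 2)*(x + 3)*(x + 4)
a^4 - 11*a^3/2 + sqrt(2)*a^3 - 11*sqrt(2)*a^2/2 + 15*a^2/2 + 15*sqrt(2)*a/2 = a*(a - 3)*(a - 5/2)*(a + sqrt(2))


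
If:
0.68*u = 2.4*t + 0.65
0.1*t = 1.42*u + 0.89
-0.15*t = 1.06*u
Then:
No Solution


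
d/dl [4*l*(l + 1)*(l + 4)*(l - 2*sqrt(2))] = 16*l^3 - 24*sqrt(2)*l^2 + 60*l^2 - 80*sqrt(2)*l + 32*l - 32*sqrt(2)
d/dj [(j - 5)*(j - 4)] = 2*j - 9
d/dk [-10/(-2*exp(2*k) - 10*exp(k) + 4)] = (-10*exp(k) - 25)*exp(k)/(exp(2*k) + 5*exp(k) - 2)^2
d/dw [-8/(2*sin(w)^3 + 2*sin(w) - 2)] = 4*(3*sin(w)^2 + 1)*cos(w)/(sin(w)^3 + sin(w) - 1)^2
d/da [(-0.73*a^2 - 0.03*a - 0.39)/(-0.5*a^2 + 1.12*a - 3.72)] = (-0.8326*a^2 + 5.0412*a + 0.5484)/(0.25*a^4 - 1.12*a^3 + 4.9744*a^2 - 8.3328*a + 13.8384)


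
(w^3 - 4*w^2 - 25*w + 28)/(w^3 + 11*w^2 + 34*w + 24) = (w^2 - 8*w + 7)/(w^2 + 7*w + 6)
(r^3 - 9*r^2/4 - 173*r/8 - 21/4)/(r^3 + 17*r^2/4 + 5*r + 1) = (r^2 - 5*r/2 - 21)/(r^2 + 4*r + 4)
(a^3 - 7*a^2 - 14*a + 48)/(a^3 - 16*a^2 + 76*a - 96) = (a + 3)/(a - 6)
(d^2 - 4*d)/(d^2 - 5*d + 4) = d/(d - 1)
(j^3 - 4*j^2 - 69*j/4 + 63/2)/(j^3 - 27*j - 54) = (j^2 + 2*j - 21/4)/(j^2 + 6*j + 9)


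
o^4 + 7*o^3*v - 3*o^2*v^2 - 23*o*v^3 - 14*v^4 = (o - 2*v)*(o + v)^2*(o + 7*v)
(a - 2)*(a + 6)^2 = a^3 + 10*a^2 + 12*a - 72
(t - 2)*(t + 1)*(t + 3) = t^3 + 2*t^2 - 5*t - 6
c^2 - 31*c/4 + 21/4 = (c - 7)*(c - 3/4)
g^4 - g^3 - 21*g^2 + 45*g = g*(g - 3)^2*(g + 5)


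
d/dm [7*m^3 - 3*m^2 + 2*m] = 21*m^2 - 6*m + 2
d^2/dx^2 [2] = 0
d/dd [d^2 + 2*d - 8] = 2*d + 2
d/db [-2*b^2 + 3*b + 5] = 3 - 4*b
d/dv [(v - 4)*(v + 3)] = 2*v - 1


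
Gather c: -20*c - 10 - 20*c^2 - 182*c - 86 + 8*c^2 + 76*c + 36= -12*c^2 - 126*c - 60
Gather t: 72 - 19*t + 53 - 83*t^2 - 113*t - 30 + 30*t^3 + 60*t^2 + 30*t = 30*t^3 - 23*t^2 - 102*t + 95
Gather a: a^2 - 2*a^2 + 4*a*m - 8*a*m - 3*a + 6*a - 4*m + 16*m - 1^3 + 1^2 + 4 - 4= -a^2 + a*(3 - 4*m) + 12*m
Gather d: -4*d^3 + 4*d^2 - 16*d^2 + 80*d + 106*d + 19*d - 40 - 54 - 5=-4*d^3 - 12*d^2 + 205*d - 99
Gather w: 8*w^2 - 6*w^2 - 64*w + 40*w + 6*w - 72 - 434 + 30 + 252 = 2*w^2 - 18*w - 224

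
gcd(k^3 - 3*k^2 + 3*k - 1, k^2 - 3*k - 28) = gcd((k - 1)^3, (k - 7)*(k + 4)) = 1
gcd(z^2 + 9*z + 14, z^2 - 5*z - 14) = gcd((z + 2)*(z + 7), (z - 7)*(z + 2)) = z + 2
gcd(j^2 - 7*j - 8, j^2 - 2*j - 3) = j + 1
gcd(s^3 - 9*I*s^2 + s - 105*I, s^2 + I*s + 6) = s + 3*I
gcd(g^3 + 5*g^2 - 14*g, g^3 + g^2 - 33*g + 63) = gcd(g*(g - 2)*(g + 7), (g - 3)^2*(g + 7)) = g + 7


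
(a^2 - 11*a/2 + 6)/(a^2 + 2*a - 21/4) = 2*(a - 4)/(2*a + 7)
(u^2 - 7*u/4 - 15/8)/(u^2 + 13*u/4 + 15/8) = (2*u - 5)/(2*u + 5)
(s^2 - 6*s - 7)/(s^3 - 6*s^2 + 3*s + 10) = (s - 7)/(s^2 - 7*s + 10)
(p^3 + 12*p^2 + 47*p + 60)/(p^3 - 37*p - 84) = (p + 5)/(p - 7)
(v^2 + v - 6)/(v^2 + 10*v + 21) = (v - 2)/(v + 7)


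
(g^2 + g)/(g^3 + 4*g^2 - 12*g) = (g + 1)/(g^2 + 4*g - 12)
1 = 1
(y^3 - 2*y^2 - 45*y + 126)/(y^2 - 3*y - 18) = (y^2 + 4*y - 21)/(y + 3)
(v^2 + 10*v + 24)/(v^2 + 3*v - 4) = (v + 6)/(v - 1)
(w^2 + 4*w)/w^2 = (w + 4)/w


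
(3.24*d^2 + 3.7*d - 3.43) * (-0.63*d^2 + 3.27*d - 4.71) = -2.0412*d^4 + 8.2638*d^3 - 1.0005*d^2 - 28.6431*d + 16.1553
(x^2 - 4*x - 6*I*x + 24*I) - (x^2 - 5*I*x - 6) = -4*x - I*x + 6 + 24*I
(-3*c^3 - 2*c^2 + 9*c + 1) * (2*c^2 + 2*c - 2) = -6*c^5 - 10*c^4 + 20*c^3 + 24*c^2 - 16*c - 2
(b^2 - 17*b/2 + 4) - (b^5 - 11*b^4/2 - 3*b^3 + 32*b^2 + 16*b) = -b^5 + 11*b^4/2 + 3*b^3 - 31*b^2 - 49*b/2 + 4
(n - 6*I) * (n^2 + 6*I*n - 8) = n^3 + 28*n + 48*I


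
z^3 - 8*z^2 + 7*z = z*(z - 7)*(z - 1)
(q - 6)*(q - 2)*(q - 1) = q^3 - 9*q^2 + 20*q - 12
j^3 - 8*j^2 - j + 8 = (j - 8)*(j - 1)*(j + 1)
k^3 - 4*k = k*(k - 2)*(k + 2)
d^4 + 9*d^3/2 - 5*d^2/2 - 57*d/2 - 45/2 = (d - 5/2)*(d + 1)*(d + 3)^2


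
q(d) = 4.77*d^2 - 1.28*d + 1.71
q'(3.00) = 27.34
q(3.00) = 40.80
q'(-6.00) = -58.52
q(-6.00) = 181.11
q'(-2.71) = -27.13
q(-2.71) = 40.21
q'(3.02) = 27.53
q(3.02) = 41.35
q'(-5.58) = -54.51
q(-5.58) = 157.37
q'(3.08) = 28.10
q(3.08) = 43.02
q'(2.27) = 20.38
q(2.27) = 23.38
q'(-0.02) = -1.47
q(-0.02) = 1.74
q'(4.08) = 37.64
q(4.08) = 75.89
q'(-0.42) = -5.29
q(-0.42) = 3.09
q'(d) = 9.54*d - 1.28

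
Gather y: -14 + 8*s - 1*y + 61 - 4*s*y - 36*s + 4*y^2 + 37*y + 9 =-28*s + 4*y^2 + y*(36 - 4*s) + 56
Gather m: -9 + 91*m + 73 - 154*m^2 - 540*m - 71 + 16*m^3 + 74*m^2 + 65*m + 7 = 16*m^3 - 80*m^2 - 384*m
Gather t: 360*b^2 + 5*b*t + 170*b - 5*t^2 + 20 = 360*b^2 + 5*b*t + 170*b - 5*t^2 + 20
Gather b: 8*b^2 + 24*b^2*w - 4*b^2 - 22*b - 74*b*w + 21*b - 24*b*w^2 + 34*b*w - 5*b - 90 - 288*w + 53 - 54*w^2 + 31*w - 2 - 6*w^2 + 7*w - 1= b^2*(24*w + 4) + b*(-24*w^2 - 40*w - 6) - 60*w^2 - 250*w - 40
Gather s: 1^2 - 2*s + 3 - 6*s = 4 - 8*s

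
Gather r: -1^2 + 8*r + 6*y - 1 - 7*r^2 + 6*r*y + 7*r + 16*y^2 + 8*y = -7*r^2 + r*(6*y + 15) + 16*y^2 + 14*y - 2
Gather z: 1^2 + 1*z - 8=z - 7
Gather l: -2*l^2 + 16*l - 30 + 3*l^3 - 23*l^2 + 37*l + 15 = 3*l^3 - 25*l^2 + 53*l - 15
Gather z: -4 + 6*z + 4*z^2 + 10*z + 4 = 4*z^2 + 16*z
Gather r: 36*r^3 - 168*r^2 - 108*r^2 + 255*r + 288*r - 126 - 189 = 36*r^3 - 276*r^2 + 543*r - 315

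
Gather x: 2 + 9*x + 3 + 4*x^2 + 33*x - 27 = 4*x^2 + 42*x - 22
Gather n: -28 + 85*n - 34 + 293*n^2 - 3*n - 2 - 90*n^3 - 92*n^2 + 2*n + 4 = -90*n^3 + 201*n^2 + 84*n - 60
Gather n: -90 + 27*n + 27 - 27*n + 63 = 0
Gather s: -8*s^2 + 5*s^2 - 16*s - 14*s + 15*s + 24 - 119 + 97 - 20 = -3*s^2 - 15*s - 18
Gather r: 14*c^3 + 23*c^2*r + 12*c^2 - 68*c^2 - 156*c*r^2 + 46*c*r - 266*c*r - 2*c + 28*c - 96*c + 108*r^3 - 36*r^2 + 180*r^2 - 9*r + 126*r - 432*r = 14*c^3 - 56*c^2 - 70*c + 108*r^3 + r^2*(144 - 156*c) + r*(23*c^2 - 220*c - 315)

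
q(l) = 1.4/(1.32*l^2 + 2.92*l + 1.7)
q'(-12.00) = 0.00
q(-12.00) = 0.01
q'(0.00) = -1.41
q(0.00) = 0.82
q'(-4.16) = 0.07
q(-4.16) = 0.11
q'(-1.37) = 31.10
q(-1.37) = 7.90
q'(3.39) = -0.02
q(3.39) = 0.05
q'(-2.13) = 1.75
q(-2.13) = 0.95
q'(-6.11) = 0.02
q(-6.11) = 0.04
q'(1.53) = -0.11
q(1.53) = 0.15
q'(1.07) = -0.20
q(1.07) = 0.22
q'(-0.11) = -1.89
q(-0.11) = 1.00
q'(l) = 1.4*(-2.64*l - 2.92)/(1.32*l^2 + 2.92*l + 1.7)^2 = (-3.696*l - 4.088)/(1.32*l^2 + 2.92*l + 1.7)^2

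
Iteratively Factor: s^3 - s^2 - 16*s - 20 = (s - 5)*(s^2 + 4*s + 4) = (s - 5)*(s + 2)*(s + 2)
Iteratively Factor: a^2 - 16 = (a - 4)*(a + 4)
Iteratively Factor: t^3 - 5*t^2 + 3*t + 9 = (t + 1)*(t^2 - 6*t + 9) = (t - 3)*(t + 1)*(t - 3)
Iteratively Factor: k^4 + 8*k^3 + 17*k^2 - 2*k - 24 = (k + 2)*(k^3 + 6*k^2 + 5*k - 12) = (k - 1)*(k + 2)*(k^2 + 7*k + 12) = (k - 1)*(k + 2)*(k + 4)*(k + 3)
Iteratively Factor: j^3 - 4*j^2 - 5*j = (j)*(j^2 - 4*j - 5) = j*(j - 5)*(j + 1)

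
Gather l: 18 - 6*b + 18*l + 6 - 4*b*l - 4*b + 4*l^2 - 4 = -10*b + 4*l^2 + l*(18 - 4*b) + 20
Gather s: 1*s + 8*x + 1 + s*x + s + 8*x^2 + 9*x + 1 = s*(x + 2) + 8*x^2 + 17*x + 2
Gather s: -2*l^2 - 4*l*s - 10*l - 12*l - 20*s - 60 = -2*l^2 - 22*l + s*(-4*l - 20) - 60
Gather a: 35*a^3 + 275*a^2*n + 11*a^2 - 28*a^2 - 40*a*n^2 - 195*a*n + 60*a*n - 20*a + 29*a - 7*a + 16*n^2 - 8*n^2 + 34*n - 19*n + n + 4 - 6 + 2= 35*a^3 + a^2*(275*n - 17) + a*(-40*n^2 - 135*n + 2) + 8*n^2 + 16*n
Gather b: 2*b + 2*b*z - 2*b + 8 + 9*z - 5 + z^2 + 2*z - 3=2*b*z + z^2 + 11*z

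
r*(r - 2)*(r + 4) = r^3 + 2*r^2 - 8*r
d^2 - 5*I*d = d*(d - 5*I)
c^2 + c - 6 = (c - 2)*(c + 3)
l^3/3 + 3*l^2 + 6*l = l*(l/3 + 1)*(l + 6)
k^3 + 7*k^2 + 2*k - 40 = (k - 2)*(k + 4)*(k + 5)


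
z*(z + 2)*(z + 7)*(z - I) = z^4 + 9*z^3 - I*z^3 + 14*z^2 - 9*I*z^2 - 14*I*z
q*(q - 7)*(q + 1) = q^3 - 6*q^2 - 7*q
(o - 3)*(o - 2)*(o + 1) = o^3 - 4*o^2 + o + 6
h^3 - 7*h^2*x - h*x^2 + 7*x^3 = (h - 7*x)*(h - x)*(h + x)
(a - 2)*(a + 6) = a^2 + 4*a - 12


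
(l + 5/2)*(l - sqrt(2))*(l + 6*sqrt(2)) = l^3 + 5*l^2/2 + 5*sqrt(2)*l^2 - 12*l + 25*sqrt(2)*l/2 - 30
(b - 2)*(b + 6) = b^2 + 4*b - 12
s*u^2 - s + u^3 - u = (s + u)*(u - 1)*(u + 1)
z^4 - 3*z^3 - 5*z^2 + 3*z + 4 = (z - 4)*(z - 1)*(z + 1)^2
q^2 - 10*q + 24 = (q - 6)*(q - 4)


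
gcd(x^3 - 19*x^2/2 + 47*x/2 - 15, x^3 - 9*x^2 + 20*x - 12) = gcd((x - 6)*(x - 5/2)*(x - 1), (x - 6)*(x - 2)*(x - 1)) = x^2 - 7*x + 6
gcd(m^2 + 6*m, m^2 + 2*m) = m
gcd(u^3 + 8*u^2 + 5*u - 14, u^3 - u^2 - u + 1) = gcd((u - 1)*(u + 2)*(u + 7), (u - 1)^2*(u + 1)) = u - 1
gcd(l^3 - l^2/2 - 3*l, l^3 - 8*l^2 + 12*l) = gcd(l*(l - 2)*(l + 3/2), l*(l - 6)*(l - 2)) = l^2 - 2*l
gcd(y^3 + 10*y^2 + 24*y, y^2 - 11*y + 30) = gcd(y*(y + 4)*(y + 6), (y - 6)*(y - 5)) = 1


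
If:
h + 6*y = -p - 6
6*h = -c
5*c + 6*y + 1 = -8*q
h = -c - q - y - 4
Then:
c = -6*y/5 - 93/5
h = y/5 + 31/10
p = -31*y/5 - 91/10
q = 23/2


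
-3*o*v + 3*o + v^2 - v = (-3*o + v)*(v - 1)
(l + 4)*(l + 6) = l^2 + 10*l + 24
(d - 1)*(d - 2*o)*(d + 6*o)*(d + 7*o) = d^4 + 11*d^3*o - d^3 + 16*d^2*o^2 - 11*d^2*o - 84*d*o^3 - 16*d*o^2 + 84*o^3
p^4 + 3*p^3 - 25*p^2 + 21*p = p*(p - 3)*(p - 1)*(p + 7)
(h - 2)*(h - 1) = h^2 - 3*h + 2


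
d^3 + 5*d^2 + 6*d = d*(d + 2)*(d + 3)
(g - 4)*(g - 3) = g^2 - 7*g + 12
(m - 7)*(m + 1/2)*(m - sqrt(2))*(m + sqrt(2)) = m^4 - 13*m^3/2 - 11*m^2/2 + 13*m + 7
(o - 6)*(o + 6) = o^2 - 36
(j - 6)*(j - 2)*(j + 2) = j^3 - 6*j^2 - 4*j + 24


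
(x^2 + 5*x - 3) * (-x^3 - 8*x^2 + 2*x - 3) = -x^5 - 13*x^4 - 35*x^3 + 31*x^2 - 21*x + 9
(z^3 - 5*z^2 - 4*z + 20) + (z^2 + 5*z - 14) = z^3 - 4*z^2 + z + 6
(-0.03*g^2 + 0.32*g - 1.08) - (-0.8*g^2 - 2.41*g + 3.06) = 0.77*g^2 + 2.73*g - 4.14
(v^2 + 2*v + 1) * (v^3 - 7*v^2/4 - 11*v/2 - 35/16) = v^5 + v^4/4 - 8*v^3 - 239*v^2/16 - 79*v/8 - 35/16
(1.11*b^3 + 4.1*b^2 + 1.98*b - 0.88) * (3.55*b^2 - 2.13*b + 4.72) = 3.9405*b^5 + 12.1907*b^4 + 3.5352*b^3 + 12.0106*b^2 + 11.22*b - 4.1536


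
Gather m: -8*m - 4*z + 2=-8*m - 4*z + 2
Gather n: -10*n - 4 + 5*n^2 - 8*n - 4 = 5*n^2 - 18*n - 8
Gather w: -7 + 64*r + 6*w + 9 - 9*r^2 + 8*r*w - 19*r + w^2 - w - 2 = -9*r^2 + 45*r + w^2 + w*(8*r + 5)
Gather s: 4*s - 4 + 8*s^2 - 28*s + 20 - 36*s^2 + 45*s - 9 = -28*s^2 + 21*s + 7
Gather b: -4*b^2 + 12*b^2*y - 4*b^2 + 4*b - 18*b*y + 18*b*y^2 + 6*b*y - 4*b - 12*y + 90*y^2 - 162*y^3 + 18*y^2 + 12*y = b^2*(12*y - 8) + b*(18*y^2 - 12*y) - 162*y^3 + 108*y^2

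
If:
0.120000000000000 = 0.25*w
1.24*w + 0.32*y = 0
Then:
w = 0.48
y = -1.86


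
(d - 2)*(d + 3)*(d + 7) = d^3 + 8*d^2 + d - 42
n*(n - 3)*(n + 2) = n^3 - n^2 - 6*n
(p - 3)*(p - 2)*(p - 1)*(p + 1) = p^4 - 5*p^3 + 5*p^2 + 5*p - 6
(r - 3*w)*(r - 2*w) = r^2 - 5*r*w + 6*w^2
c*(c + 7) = c^2 + 7*c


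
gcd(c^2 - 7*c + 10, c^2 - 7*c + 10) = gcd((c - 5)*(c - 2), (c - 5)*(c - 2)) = c^2 - 7*c + 10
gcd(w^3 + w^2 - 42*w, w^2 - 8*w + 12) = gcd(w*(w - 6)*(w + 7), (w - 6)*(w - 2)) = w - 6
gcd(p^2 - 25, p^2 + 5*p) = p + 5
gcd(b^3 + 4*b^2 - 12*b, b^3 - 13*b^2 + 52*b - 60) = b - 2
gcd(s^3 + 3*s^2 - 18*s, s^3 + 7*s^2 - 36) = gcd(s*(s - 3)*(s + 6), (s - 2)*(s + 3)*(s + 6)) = s + 6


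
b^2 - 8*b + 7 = (b - 7)*(b - 1)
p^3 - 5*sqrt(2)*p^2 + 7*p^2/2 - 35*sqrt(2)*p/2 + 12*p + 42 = (p + 7/2)*(p - 3*sqrt(2))*(p - 2*sqrt(2))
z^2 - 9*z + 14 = (z - 7)*(z - 2)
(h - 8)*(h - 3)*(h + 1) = h^3 - 10*h^2 + 13*h + 24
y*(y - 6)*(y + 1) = y^3 - 5*y^2 - 6*y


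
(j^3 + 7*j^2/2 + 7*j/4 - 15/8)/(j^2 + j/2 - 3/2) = (j^2 + 2*j - 5/4)/(j - 1)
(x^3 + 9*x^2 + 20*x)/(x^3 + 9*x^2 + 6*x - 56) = x*(x + 5)/(x^2 + 5*x - 14)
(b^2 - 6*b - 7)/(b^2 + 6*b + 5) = (b - 7)/(b + 5)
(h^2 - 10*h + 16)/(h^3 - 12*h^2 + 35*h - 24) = (h - 2)/(h^2 - 4*h + 3)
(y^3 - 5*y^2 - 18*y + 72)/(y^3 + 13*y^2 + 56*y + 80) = (y^2 - 9*y + 18)/(y^2 + 9*y + 20)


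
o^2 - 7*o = o*(o - 7)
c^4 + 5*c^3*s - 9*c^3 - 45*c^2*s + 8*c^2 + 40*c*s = c*(c - 8)*(c - 1)*(c + 5*s)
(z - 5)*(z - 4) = z^2 - 9*z + 20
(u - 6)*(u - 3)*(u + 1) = u^3 - 8*u^2 + 9*u + 18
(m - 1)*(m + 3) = m^2 + 2*m - 3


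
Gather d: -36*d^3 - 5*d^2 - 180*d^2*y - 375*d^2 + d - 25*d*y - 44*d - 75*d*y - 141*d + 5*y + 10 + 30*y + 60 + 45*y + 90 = -36*d^3 + d^2*(-180*y - 380) + d*(-100*y - 184) + 80*y + 160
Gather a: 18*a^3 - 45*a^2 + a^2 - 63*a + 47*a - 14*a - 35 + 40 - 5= 18*a^3 - 44*a^2 - 30*a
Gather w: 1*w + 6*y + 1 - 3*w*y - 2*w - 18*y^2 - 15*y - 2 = w*(-3*y - 1) - 18*y^2 - 9*y - 1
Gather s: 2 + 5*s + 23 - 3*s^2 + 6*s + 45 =-3*s^2 + 11*s + 70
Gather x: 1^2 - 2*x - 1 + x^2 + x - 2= x^2 - x - 2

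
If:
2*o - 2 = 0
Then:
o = 1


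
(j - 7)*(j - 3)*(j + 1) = j^3 - 9*j^2 + 11*j + 21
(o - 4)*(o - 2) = o^2 - 6*o + 8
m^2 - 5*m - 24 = (m - 8)*(m + 3)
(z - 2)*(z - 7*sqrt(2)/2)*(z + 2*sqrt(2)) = z^3 - 3*sqrt(2)*z^2/2 - 2*z^2 - 14*z + 3*sqrt(2)*z + 28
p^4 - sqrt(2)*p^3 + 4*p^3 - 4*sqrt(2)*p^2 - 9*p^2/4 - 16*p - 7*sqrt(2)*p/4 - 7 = (p + 1/2)*(p + 7/2)*(p - 2*sqrt(2))*(p + sqrt(2))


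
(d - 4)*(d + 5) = d^2 + d - 20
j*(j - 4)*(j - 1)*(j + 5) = j^4 - 21*j^2 + 20*j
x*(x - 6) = x^2 - 6*x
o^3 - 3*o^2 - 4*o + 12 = (o - 3)*(o - 2)*(o + 2)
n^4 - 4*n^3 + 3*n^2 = n^2*(n - 3)*(n - 1)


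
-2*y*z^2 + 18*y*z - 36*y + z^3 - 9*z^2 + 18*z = (-2*y + z)*(z - 6)*(z - 3)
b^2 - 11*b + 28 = (b - 7)*(b - 4)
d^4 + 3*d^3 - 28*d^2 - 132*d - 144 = (d - 6)*(d + 2)*(d + 3)*(d + 4)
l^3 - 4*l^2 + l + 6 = (l - 3)*(l - 2)*(l + 1)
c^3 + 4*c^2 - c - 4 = (c - 1)*(c + 1)*(c + 4)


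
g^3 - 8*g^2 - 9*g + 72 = (g - 8)*(g - 3)*(g + 3)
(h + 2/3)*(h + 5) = h^2 + 17*h/3 + 10/3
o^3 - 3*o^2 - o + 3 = (o - 3)*(o - 1)*(o + 1)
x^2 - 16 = (x - 4)*(x + 4)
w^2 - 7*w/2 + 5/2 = (w - 5/2)*(w - 1)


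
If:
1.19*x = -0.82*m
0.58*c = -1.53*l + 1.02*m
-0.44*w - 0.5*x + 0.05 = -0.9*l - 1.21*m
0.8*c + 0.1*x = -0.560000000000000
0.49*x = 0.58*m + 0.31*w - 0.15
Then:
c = -0.70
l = 0.25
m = -0.02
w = 0.55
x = 0.02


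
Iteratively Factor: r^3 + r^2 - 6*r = (r)*(r^2 + r - 6) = r*(r + 3)*(r - 2)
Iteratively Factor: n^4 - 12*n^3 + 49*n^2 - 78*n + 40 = (n - 1)*(n^3 - 11*n^2 + 38*n - 40) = (n - 5)*(n - 1)*(n^2 - 6*n + 8) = (n - 5)*(n - 4)*(n - 1)*(n - 2)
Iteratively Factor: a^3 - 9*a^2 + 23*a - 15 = (a - 1)*(a^2 - 8*a + 15) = (a - 5)*(a - 1)*(a - 3)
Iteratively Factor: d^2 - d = (d - 1)*(d)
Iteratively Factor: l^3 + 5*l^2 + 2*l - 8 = (l - 1)*(l^2 + 6*l + 8) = (l - 1)*(l + 2)*(l + 4)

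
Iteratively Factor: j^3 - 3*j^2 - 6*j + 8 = (j - 1)*(j^2 - 2*j - 8) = (j - 4)*(j - 1)*(j + 2)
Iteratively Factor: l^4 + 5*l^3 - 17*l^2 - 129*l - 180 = (l + 3)*(l^3 + 2*l^2 - 23*l - 60) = (l + 3)*(l + 4)*(l^2 - 2*l - 15) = (l + 3)^2*(l + 4)*(l - 5)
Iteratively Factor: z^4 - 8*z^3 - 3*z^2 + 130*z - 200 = (z + 4)*(z^3 - 12*z^2 + 45*z - 50) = (z - 5)*(z + 4)*(z^2 - 7*z + 10) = (z - 5)*(z - 2)*(z + 4)*(z - 5)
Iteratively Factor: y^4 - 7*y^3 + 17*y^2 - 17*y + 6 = (y - 3)*(y^3 - 4*y^2 + 5*y - 2) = (y - 3)*(y - 1)*(y^2 - 3*y + 2) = (y - 3)*(y - 2)*(y - 1)*(y - 1)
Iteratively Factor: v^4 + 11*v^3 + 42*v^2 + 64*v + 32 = (v + 4)*(v^3 + 7*v^2 + 14*v + 8) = (v + 4)^2*(v^2 + 3*v + 2) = (v + 1)*(v + 4)^2*(v + 2)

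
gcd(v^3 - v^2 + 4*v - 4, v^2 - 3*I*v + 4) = 1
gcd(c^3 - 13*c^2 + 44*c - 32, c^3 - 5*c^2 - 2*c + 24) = c - 4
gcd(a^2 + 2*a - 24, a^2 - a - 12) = a - 4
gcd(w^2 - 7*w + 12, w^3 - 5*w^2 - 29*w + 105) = w - 3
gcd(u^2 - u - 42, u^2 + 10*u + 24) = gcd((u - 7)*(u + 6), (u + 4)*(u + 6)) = u + 6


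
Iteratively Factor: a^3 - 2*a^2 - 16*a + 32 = (a + 4)*(a^2 - 6*a + 8) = (a - 2)*(a + 4)*(a - 4)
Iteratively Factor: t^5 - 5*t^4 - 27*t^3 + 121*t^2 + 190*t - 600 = (t + 4)*(t^4 - 9*t^3 + 9*t^2 + 85*t - 150) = (t + 3)*(t + 4)*(t^3 - 12*t^2 + 45*t - 50) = (t - 2)*(t + 3)*(t + 4)*(t^2 - 10*t + 25) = (t - 5)*(t - 2)*(t + 3)*(t + 4)*(t - 5)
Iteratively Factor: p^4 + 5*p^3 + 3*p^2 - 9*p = (p)*(p^3 + 5*p^2 + 3*p - 9) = p*(p + 3)*(p^2 + 2*p - 3) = p*(p - 1)*(p + 3)*(p + 3)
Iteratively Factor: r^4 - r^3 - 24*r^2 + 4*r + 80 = (r - 2)*(r^3 + r^2 - 22*r - 40) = (r - 2)*(r + 2)*(r^2 - r - 20) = (r - 2)*(r + 2)*(r + 4)*(r - 5)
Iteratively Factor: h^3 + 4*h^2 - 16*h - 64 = (h + 4)*(h^2 - 16) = (h - 4)*(h + 4)*(h + 4)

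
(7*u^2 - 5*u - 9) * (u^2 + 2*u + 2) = 7*u^4 + 9*u^3 - 5*u^2 - 28*u - 18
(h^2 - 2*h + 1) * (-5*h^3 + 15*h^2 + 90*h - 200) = -5*h^5 + 25*h^4 + 55*h^3 - 365*h^2 + 490*h - 200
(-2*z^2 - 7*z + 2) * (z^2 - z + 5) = -2*z^4 - 5*z^3 - z^2 - 37*z + 10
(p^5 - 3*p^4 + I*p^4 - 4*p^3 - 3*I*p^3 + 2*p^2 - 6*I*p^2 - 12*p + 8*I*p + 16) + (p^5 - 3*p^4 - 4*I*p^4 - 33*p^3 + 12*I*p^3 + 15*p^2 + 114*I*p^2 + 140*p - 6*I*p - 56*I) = 2*p^5 - 6*p^4 - 3*I*p^4 - 37*p^3 + 9*I*p^3 + 17*p^2 + 108*I*p^2 + 128*p + 2*I*p + 16 - 56*I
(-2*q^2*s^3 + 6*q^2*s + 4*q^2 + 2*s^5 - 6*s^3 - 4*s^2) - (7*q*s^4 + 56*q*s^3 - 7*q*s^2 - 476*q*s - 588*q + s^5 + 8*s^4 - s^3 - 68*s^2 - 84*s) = -2*q^2*s^3 + 6*q^2*s + 4*q^2 - 7*q*s^4 - 56*q*s^3 + 7*q*s^2 + 476*q*s + 588*q + s^5 - 8*s^4 - 5*s^3 + 64*s^2 + 84*s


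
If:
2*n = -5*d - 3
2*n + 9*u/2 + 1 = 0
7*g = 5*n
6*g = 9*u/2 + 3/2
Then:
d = -139/220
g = 5/88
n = 7/88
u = -17/66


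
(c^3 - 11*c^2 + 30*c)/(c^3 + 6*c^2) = (c^2 - 11*c + 30)/(c*(c + 6))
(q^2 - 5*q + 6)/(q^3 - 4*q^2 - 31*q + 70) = (q - 3)/(q^2 - 2*q - 35)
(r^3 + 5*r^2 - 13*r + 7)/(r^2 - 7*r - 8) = (-r^3 - 5*r^2 + 13*r - 7)/(-r^2 + 7*r + 8)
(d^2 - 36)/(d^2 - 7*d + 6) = (d + 6)/(d - 1)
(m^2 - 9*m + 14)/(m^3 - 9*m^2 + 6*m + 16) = (m - 7)/(m^2 - 7*m - 8)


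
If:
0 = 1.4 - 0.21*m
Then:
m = 6.67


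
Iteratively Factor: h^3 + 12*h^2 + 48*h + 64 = (h + 4)*(h^2 + 8*h + 16) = (h + 4)^2*(h + 4)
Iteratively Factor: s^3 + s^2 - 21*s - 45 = (s + 3)*(s^2 - 2*s - 15) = (s + 3)^2*(s - 5)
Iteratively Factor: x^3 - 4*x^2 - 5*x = (x + 1)*(x^2 - 5*x) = (x - 5)*(x + 1)*(x)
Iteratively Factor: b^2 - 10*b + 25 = (b - 5)*(b - 5)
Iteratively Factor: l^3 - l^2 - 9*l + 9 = (l + 3)*(l^2 - 4*l + 3) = (l - 1)*(l + 3)*(l - 3)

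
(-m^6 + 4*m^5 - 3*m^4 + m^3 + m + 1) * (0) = 0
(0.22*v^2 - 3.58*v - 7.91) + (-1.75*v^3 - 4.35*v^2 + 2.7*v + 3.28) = -1.75*v^3 - 4.13*v^2 - 0.88*v - 4.63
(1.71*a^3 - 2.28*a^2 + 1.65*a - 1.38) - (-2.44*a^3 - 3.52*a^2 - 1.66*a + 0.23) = 4.15*a^3 + 1.24*a^2 + 3.31*a - 1.61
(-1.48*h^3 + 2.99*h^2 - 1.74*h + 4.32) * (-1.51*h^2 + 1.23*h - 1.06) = 2.2348*h^5 - 6.3353*h^4 + 7.8739*h^3 - 11.8328*h^2 + 7.158*h - 4.5792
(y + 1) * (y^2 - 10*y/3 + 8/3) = y^3 - 7*y^2/3 - 2*y/3 + 8/3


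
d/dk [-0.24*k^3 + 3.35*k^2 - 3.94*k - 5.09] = -0.72*k^2 + 6.7*k - 3.94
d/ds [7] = 0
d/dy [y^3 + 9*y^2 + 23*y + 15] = 3*y^2 + 18*y + 23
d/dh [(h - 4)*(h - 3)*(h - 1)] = 3*h^2 - 16*h + 19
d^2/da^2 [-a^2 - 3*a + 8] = -2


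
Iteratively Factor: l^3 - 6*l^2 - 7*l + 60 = (l - 4)*(l^2 - 2*l - 15) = (l - 4)*(l + 3)*(l - 5)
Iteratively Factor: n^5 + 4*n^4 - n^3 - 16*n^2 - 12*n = (n + 3)*(n^4 + n^3 - 4*n^2 - 4*n) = (n + 1)*(n + 3)*(n^3 - 4*n) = (n - 2)*(n + 1)*(n + 3)*(n^2 + 2*n) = n*(n - 2)*(n + 1)*(n + 3)*(n + 2)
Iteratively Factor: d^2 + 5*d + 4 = (d + 1)*(d + 4)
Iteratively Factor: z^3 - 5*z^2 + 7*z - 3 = (z - 1)*(z^2 - 4*z + 3) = (z - 3)*(z - 1)*(z - 1)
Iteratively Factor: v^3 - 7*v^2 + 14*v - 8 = (v - 2)*(v^2 - 5*v + 4) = (v - 2)*(v - 1)*(v - 4)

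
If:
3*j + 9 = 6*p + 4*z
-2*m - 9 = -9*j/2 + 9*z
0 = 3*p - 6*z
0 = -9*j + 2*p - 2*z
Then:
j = 3/23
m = -315/46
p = 27/23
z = 27/46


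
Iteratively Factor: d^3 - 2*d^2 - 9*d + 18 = (d + 3)*(d^2 - 5*d + 6) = (d - 2)*(d + 3)*(d - 3)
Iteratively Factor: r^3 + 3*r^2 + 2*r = (r)*(r^2 + 3*r + 2) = r*(r + 2)*(r + 1)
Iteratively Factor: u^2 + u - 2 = (u + 2)*(u - 1)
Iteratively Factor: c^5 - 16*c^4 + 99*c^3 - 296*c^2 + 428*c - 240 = (c - 3)*(c^4 - 13*c^3 + 60*c^2 - 116*c + 80) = (c - 3)*(c - 2)*(c^3 - 11*c^2 + 38*c - 40) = (c - 5)*(c - 3)*(c - 2)*(c^2 - 6*c + 8) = (c - 5)*(c - 4)*(c - 3)*(c - 2)*(c - 2)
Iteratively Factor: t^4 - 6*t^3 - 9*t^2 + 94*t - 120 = (t - 3)*(t^3 - 3*t^2 - 18*t + 40) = (t - 3)*(t - 2)*(t^2 - t - 20) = (t - 3)*(t - 2)*(t + 4)*(t - 5)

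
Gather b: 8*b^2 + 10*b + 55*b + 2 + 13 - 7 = 8*b^2 + 65*b + 8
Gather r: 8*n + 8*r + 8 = 8*n + 8*r + 8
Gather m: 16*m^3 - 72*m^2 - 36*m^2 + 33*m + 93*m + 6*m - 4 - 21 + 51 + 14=16*m^3 - 108*m^2 + 132*m + 40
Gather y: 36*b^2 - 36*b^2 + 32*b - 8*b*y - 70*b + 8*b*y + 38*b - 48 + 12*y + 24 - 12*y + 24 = 0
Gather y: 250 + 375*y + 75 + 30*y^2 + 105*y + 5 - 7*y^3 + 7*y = -7*y^3 + 30*y^2 + 487*y + 330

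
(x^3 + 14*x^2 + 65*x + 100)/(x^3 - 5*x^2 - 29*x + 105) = (x^2 + 9*x + 20)/(x^2 - 10*x + 21)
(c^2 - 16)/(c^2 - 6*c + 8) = (c + 4)/(c - 2)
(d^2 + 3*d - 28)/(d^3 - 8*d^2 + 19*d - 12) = (d + 7)/(d^2 - 4*d + 3)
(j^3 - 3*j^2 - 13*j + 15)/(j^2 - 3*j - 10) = (j^2 + 2*j - 3)/(j + 2)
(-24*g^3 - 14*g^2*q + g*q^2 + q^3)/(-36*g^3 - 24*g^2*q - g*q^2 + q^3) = (-4*g + q)/(-6*g + q)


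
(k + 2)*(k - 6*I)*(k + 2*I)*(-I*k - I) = -I*k^4 - 4*k^3 - 3*I*k^3 - 12*k^2 - 14*I*k^2 - 8*k - 36*I*k - 24*I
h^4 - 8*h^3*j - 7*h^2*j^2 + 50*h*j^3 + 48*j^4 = (h - 8*j)*(h - 3*j)*(h + j)*(h + 2*j)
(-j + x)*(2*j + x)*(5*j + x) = -10*j^3 + 3*j^2*x + 6*j*x^2 + x^3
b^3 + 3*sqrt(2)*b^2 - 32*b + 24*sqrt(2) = (b - 2*sqrt(2))*(b - sqrt(2))*(b + 6*sqrt(2))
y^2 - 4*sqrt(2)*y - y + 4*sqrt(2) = (y - 1)*(y - 4*sqrt(2))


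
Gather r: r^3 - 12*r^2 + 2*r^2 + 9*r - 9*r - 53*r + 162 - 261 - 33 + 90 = r^3 - 10*r^2 - 53*r - 42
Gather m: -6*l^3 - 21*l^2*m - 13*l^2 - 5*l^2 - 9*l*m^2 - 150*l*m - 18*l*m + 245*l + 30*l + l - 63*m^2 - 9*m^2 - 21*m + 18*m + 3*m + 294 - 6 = -6*l^3 - 18*l^2 + 276*l + m^2*(-9*l - 72) + m*(-21*l^2 - 168*l) + 288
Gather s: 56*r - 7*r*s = -7*r*s + 56*r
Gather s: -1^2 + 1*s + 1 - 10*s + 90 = 90 - 9*s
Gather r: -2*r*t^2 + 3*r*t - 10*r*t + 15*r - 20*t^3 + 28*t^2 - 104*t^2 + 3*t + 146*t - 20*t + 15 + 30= r*(-2*t^2 - 7*t + 15) - 20*t^3 - 76*t^2 + 129*t + 45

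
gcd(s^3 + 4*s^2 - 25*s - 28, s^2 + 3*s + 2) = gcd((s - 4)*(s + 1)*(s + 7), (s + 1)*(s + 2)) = s + 1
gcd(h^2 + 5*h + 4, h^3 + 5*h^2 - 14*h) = 1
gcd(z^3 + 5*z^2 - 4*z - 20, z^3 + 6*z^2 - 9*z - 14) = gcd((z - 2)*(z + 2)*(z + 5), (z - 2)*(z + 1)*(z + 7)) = z - 2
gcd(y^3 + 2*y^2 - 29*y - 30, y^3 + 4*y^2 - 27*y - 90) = y^2 + y - 30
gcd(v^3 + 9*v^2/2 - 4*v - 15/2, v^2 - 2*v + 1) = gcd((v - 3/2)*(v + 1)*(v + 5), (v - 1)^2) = 1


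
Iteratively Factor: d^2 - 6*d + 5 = (d - 5)*(d - 1)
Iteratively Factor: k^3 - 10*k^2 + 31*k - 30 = (k - 3)*(k^2 - 7*k + 10) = (k - 3)*(k - 2)*(k - 5)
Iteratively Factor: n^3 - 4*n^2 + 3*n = (n)*(n^2 - 4*n + 3) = n*(n - 1)*(n - 3)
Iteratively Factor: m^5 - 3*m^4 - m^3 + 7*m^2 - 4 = (m + 1)*(m^4 - 4*m^3 + 3*m^2 + 4*m - 4) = (m + 1)^2*(m^3 - 5*m^2 + 8*m - 4) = (m - 2)*(m + 1)^2*(m^2 - 3*m + 2) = (m - 2)*(m - 1)*(m + 1)^2*(m - 2)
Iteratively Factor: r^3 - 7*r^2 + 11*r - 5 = (r - 1)*(r^2 - 6*r + 5) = (r - 1)^2*(r - 5)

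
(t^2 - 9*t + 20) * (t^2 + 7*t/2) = t^4 - 11*t^3/2 - 23*t^2/2 + 70*t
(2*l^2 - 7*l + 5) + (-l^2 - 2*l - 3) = l^2 - 9*l + 2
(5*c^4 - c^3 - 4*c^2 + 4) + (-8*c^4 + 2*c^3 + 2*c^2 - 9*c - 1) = -3*c^4 + c^3 - 2*c^2 - 9*c + 3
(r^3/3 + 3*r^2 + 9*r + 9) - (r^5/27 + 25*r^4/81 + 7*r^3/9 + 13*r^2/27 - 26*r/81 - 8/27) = -r^5/27 - 25*r^4/81 - 4*r^3/9 + 68*r^2/27 + 755*r/81 + 251/27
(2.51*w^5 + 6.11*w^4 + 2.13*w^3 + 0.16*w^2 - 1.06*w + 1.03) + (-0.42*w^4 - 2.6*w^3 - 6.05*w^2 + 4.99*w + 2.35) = 2.51*w^5 + 5.69*w^4 - 0.47*w^3 - 5.89*w^2 + 3.93*w + 3.38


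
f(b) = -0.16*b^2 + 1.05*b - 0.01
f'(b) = 1.05 - 0.32*b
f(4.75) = 1.37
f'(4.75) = -0.47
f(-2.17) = -3.04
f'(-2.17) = 1.74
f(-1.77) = -2.37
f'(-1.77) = 1.62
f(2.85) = 1.68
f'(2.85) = 0.14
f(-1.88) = -2.55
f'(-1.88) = 1.65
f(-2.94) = -4.48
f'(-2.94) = 1.99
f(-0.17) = -0.19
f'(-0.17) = 1.10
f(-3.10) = -4.80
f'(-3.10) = 2.04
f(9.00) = -3.52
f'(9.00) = -1.83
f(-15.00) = -51.76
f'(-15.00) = 5.85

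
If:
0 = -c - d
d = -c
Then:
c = -d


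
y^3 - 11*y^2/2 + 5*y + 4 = (y - 4)*(y - 2)*(y + 1/2)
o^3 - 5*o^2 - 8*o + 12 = (o - 6)*(o - 1)*(o + 2)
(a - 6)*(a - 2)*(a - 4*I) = a^3 - 8*a^2 - 4*I*a^2 + 12*a + 32*I*a - 48*I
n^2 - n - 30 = (n - 6)*(n + 5)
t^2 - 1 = (t - 1)*(t + 1)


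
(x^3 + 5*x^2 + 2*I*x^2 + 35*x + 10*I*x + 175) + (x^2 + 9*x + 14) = x^3 + 6*x^2 + 2*I*x^2 + 44*x + 10*I*x + 189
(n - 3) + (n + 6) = 2*n + 3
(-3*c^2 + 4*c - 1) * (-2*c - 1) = 6*c^3 - 5*c^2 - 2*c + 1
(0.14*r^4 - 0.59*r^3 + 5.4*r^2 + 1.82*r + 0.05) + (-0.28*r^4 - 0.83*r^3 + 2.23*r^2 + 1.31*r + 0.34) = -0.14*r^4 - 1.42*r^3 + 7.63*r^2 + 3.13*r + 0.39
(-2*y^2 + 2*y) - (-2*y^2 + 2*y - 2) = 2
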